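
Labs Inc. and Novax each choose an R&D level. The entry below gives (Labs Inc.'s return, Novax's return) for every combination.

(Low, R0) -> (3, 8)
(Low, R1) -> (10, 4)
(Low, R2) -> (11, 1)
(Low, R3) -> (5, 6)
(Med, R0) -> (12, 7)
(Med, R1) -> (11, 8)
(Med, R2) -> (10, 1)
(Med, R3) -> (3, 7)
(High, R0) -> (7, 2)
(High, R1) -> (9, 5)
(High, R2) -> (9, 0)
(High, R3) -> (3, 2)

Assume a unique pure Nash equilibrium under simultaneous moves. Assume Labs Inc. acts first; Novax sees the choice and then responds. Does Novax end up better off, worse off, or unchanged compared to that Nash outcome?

unchanged

Backward induction with Labs Inc. moving first.
- Low → Novax plays R0 (best of 8, 4, 1, 6); Labs Inc. gets 3.
- Med → Novax plays R1 (best of 7, 8, 1, 7); Labs Inc. gets 11.
- High → Novax plays R1 (best of 2, 5, 0, 2); Labs Inc. gets 9.
Among 3, 11, 9, the best is 11 at Med. Subgame-perfect outcome: (Med, R1) with payoffs (11, 8).
Under simultaneous play:
Labs Inc.'s best replies: R0→Med; R1→Med; R2→Low; R3→Low.
Novax's best replies: Low→R0; Med→R1; High→R1.
The unique mutual best reply is (Med, R1), giving (11, 8).
Novax earns 8 sequentially versus 8 at the Nash outcome: unchanged.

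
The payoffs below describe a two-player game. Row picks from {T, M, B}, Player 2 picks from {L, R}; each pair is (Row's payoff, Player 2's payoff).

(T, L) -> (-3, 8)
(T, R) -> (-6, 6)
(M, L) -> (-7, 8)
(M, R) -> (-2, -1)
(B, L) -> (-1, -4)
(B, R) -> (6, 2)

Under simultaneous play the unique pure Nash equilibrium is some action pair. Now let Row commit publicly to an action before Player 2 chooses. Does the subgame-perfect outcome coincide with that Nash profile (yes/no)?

Player 2 best-responds to each possible Row move:
- T → Player 2 plays L (best of 8, 6); Row gets -3.
- M → Player 2 plays L (best of 8, -1); Row gets -7.
- B → Player 2 plays R (best of -4, 2); Row gets 6.
Maximizing over -3, -7, 6, Row chooses B. Subgame-perfect outcome: (B, R) with payoffs (6, 2).
Now find the simultaneous Nash equilibrium.
Row's best replies: L→B; R→B.
Player 2's best replies: T→L; M→L; B→R.
Only (B, R) has each player best-responding; Nash payoffs (6, 2).
Sequential outcome (B, R) coincides with the Nash profile (B, R).

yes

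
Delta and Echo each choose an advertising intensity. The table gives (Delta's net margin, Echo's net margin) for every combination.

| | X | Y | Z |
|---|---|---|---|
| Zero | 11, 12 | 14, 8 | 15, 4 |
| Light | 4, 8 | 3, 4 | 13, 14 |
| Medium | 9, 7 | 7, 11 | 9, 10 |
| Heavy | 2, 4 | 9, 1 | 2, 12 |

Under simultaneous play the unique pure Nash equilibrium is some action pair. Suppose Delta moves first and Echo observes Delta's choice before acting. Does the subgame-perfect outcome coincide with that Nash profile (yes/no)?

no

Backward induction with Delta moving first.
- Zero: BR = X, leader payoff 11.
- Light: BR = Z, leader payoff 13.
- Medium: BR = Y, leader payoff 7.
- Heavy: BR = Z, leader payoff 2.
Maximizing over 11, 13, 7, 2, Delta chooses Light. Subgame-perfect outcome: (Light, Z) with payoffs (13, 14).
For the simultaneous game, intersect best replies.
Delta's best replies: X→Zero; Y→Zero; Z→Zero.
Echo's best replies: Zero→X; Light→Z; Medium→Y; Heavy→Z.
Only (Zero, X) has each player best-responding; Nash payoffs (11, 12).
Sequential outcome (Light, Z) differs from the Nash profile (Zero, X).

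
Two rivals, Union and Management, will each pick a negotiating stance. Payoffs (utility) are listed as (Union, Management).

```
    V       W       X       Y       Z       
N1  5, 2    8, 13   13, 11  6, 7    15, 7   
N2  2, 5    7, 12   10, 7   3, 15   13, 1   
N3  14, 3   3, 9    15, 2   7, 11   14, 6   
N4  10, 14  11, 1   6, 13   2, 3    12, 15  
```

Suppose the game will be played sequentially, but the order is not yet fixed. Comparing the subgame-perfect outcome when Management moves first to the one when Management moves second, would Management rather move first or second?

If Union leads: Management's best replies are N1→W, N2→Y, N3→Y, N4→Z; Union's induced payoffs 8, 3, 7, 12; outcome (N4, Z), payoffs (12, 15).
If Management leads: Union's best replies are V→N3, W→N4, X→N3, Y→N3, Z→N1; Management's induced payoffs 3, 1, 2, 11, 7; outcome (N3, Y), payoffs (7, 11).
Management gets 11 moving first and 15 moving second, so Management prefers to move second.

second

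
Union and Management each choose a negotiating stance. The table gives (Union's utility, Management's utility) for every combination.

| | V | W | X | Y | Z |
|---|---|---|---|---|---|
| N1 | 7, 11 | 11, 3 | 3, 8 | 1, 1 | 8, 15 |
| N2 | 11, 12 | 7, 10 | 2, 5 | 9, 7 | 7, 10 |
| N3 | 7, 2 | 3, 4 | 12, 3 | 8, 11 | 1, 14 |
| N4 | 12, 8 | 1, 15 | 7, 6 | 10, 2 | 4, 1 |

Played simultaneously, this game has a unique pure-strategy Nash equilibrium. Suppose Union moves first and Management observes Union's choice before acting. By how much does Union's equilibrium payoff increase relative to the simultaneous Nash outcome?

3

Work backward from Management's decision.
- N1: Management compares 11, 3, 8, 1, 15 and picks Z; Union would get 8.
- N2: Management compares 12, 10, 5, 7, 10 and picks V; Union would get 11.
- N3: Management compares 2, 4, 3, 11, 14 and picks Z; Union would get 1.
- N4: Management compares 8, 15, 6, 2, 1 and picks W; Union would get 1.
Union's induced payoffs are 8, 11, 1, 1, so Union commits to N2. Subgame-perfect outcome: (N2, V) with payoffs (11, 12).
For the simultaneous game, intersect best replies.
Union's best replies: V→N4; W→N1; X→N3; Y→N4; Z→N1.
Management's best replies: N1→Z; N2→V; N3→Z; N4→W.
The unique mutual best reply is (N1, Z), giving (8, 15).
Union's commitment gain: 11 − 8 = 3.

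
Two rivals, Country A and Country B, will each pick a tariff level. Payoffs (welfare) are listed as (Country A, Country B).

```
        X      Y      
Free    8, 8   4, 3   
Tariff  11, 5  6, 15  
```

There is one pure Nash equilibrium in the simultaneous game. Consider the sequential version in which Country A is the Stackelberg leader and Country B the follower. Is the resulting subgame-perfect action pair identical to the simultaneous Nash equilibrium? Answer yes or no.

no

Country B best-responds to each possible Country A move:
- Free: BR = X, leader payoff 8.
- Tariff: BR = Y, leader payoff 6.
Among 8, 6, the best is 8 at Free. Subgame-perfect outcome: (Free, X) with payoffs (8, 8).
Now find the simultaneous Nash equilibrium.
Country A's best replies: X→Tariff; Y→Tariff.
Country B's best replies: Free→X; Tariff→Y.
Only (Tariff, Y) has each player best-responding; Nash payoffs (6, 15).
Sequential outcome (Free, X) differs from the Nash profile (Tariff, Y).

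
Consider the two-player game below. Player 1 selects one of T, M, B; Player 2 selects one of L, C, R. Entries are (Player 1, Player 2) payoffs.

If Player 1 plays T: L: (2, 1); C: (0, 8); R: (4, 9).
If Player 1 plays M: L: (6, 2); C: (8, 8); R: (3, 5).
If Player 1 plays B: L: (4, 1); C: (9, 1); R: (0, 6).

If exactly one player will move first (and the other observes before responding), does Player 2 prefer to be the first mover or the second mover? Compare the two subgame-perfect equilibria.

first

If Player 1 leads: Player 2's best replies are T→R, M→C, B→R; Player 1's induced payoffs 4, 8, 0; outcome (M, C), payoffs (8, 8).
If Player 2 leads: Player 1's best replies are L→M, C→B, R→T; Player 2's induced payoffs 2, 1, 9; outcome (T, R), payoffs (4, 9).
Player 2 gets 9 moving first and 8 moving second, so Player 2 prefers to move first.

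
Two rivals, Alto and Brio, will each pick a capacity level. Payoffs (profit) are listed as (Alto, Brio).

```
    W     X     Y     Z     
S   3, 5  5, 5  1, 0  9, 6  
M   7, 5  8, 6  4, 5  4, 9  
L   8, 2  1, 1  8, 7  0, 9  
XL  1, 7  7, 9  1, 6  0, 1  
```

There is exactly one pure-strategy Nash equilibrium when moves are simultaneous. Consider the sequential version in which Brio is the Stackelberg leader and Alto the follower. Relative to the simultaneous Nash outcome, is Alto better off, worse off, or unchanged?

Solve by backward induction (Brio leads).
- W: Alto compares 3, 7, 8, 1 and picks L; Brio would get 2.
- X: Alto compares 5, 8, 1, 7 and picks M; Brio would get 6.
- Y: Alto compares 1, 4, 8, 1 and picks L; Brio would get 7.
- Z: Alto compares 9, 4, 0, 0 and picks S; Brio would get 6.
Brio's induced payoffs are 2, 6, 7, 6, so Brio commits to Y. Subgame-perfect outcome: (L, Y) with payoffs (8, 7).
For the simultaneous game, intersect best replies.
Alto's best replies: W→L; X→M; Y→L; Z→S.
Brio's best replies: S→Z; M→Z; L→Z; XL→X.
The unique mutual best reply is (S, Z), giving (9, 6).
Alto earns 8 sequentially versus 9 at the Nash outcome: worse off.

worse off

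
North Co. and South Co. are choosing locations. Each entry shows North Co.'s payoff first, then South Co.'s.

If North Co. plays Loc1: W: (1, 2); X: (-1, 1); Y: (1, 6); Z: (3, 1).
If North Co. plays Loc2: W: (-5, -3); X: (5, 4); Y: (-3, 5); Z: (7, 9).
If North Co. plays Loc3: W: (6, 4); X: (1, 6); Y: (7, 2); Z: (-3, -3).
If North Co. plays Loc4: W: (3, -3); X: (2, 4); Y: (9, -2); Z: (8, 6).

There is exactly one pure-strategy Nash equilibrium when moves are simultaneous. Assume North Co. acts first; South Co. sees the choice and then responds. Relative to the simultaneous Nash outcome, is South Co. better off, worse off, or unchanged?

Solve by backward induction (North Co. leads).
- Loc1 → South Co. plays Y (best of 2, 1, 6, 1); North Co. gets 1.
- Loc2 → South Co. plays Z (best of -3, 4, 5, 9); North Co. gets 7.
- Loc3 → South Co. plays X (best of 4, 6, 2, -3); North Co. gets 1.
- Loc4 → South Co. plays Z (best of -3, 4, -2, 6); North Co. gets 8.
Maximizing over 1, 7, 1, 8, North Co. chooses Loc4. Subgame-perfect outcome: (Loc4, Z) with payoffs (8, 6).
Now find the simultaneous Nash equilibrium.
North Co.'s best replies: W→Loc3; X→Loc2; Y→Loc4; Z→Loc4.
South Co.'s best replies: Loc1→Y; Loc2→Z; Loc3→X; Loc4→Z.
Only (Loc4, Z) has each player best-responding; Nash payoffs (8, 6).
South Co. earns 6 sequentially versus 6 at the Nash outcome: unchanged.

unchanged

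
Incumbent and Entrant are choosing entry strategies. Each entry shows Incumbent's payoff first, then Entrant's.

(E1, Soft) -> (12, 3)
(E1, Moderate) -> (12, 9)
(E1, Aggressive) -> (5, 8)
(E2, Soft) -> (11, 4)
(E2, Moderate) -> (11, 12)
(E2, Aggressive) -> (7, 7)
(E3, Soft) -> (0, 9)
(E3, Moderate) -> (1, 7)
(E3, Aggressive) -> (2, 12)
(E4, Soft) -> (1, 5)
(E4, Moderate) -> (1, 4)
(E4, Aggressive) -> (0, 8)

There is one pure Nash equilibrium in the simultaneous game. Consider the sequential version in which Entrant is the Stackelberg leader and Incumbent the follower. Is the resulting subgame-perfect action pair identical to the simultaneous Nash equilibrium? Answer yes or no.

yes

Solve by backward induction (Entrant leads).
- Soft: Incumbent compares 12, 11, 0, 1 and picks E1; Entrant would get 3.
- Moderate: Incumbent compares 12, 11, 1, 1 and picks E1; Entrant would get 9.
- Aggressive: Incumbent compares 5, 7, 2, 0 and picks E2; Entrant would get 7.
Among 3, 9, 7, the best is 9 at Moderate. Subgame-perfect outcome: (E1, Moderate) with payoffs (12, 9).
Under simultaneous play:
Incumbent's best replies: Soft→E1; Moderate→E1; Aggressive→E2.
Entrant's best replies: E1→Moderate; E2→Moderate; E3→Aggressive; E4→Aggressive.
The unique mutual best reply is (E1, Moderate), giving (12, 9).
Sequential outcome (E1, Moderate) coincides with the Nash profile (E1, Moderate).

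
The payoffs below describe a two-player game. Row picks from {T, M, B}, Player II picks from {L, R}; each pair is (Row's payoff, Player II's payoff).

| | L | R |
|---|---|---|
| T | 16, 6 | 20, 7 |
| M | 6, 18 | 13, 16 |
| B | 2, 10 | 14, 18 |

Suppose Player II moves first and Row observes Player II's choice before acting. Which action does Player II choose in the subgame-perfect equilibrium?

Backward induction with Player II moving first.
- L: Row compares 16, 6, 2 and picks T; Player II would get 6.
- R: Row compares 20, 13, 14 and picks T; Player II would get 7.
Player II's induced payoffs are 6, 7, so Player II commits to R. Subgame-perfect outcome: (T, R) with payoffs (20, 7).

R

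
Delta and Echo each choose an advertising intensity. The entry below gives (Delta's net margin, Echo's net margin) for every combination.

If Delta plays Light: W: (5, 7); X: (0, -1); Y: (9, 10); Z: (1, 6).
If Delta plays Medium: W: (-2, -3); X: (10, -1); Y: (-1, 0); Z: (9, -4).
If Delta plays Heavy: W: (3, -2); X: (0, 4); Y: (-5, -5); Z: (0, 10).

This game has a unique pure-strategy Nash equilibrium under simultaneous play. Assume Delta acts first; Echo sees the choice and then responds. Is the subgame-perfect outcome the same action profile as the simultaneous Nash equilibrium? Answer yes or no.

yes

Solve by backward induction (Delta leads).
- Light → Echo plays Y (best of 7, -1, 10, 6); Delta gets 9.
- Medium → Echo plays Y (best of -3, -1, 0, -4); Delta gets -1.
- Heavy → Echo plays Z (best of -2, 4, -5, 10); Delta gets 0.
Delta's induced payoffs are 9, -1, 0, so Delta commits to Light. Subgame-perfect outcome: (Light, Y) with payoffs (9, 10).
Under simultaneous play:
Delta's best replies: W→Light; X→Medium; Y→Light; Z→Medium.
Echo's best replies: Light→Y; Medium→Y; Heavy→Z.
The unique mutual best reply is (Light, Y), giving (9, 10).
Sequential outcome (Light, Y) coincides with the Nash profile (Light, Y).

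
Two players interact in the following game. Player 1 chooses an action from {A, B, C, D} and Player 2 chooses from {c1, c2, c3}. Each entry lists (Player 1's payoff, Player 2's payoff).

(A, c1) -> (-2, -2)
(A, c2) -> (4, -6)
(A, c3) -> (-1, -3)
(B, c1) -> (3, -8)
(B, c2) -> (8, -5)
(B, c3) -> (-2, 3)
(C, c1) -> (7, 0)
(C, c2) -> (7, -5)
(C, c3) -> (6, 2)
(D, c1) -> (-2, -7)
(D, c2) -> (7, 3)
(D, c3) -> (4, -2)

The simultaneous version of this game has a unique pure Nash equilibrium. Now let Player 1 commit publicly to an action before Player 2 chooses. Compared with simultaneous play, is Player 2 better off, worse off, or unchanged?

better off

Backward induction with Player 1 moving first.
- A: BR = c1, leader payoff -2.
- B: BR = c3, leader payoff -2.
- C: BR = c3, leader payoff 6.
- D: BR = c2, leader payoff 7.
Player 1's induced payoffs are -2, -2, 6, 7, so Player 1 commits to D. Subgame-perfect outcome: (D, c2) with payoffs (7, 3).
Under simultaneous play:
Player 1's best replies: c1→C; c2→B; c3→C.
Player 2's best replies: A→c1; B→c3; C→c3; D→c2.
The unique mutual best reply is (C, c3), giving (6, 2).
Player 2 earns 3 sequentially versus 2 at the Nash outcome: better off.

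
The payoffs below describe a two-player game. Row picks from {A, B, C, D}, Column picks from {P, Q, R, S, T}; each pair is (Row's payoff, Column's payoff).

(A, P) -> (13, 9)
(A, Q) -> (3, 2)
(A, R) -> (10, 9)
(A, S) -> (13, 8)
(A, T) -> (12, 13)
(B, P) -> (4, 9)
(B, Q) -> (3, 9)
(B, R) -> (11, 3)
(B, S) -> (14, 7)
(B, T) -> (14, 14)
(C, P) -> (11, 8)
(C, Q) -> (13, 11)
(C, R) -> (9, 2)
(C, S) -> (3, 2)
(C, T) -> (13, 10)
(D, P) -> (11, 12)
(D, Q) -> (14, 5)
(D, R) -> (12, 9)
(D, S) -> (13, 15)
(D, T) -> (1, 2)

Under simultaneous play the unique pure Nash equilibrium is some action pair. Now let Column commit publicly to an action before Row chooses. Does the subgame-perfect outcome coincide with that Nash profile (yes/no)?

yes

Row best-responds to each possible Column move:
- P: Row compares 13, 4, 11, 11 and picks A; Column would get 9.
- Q: Row compares 3, 3, 13, 14 and picks D; Column would get 5.
- R: Row compares 10, 11, 9, 12 and picks D; Column would get 9.
- S: Row compares 13, 14, 3, 13 and picks B; Column would get 7.
- T: Row compares 12, 14, 13, 1 and picks B; Column would get 14.
Among 9, 5, 9, 7, 14, the best is 14 at T. Subgame-perfect outcome: (B, T) with payoffs (14, 14).
Under simultaneous play:
Row's best replies: P→A; Q→D; R→D; S→B; T→B.
Column's best replies: A→T; B→T; C→Q; D→S.
The unique mutual best reply is (B, T), giving (14, 14).
Sequential outcome (B, T) coincides with the Nash profile (B, T).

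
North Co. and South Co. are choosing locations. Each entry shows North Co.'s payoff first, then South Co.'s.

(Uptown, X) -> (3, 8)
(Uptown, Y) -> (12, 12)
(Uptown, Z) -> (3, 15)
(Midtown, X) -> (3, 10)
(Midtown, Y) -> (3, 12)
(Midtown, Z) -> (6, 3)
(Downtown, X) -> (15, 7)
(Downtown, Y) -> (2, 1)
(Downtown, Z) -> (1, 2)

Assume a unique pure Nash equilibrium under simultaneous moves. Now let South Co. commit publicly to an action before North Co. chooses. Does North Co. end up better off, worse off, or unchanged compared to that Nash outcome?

worse off

North Co. best-responds to each possible South Co. move:
- X: BR = Downtown, leader payoff 7.
- Y: BR = Uptown, leader payoff 12.
- Z: BR = Midtown, leader payoff 3.
Maximizing over 7, 12, 3, South Co. chooses Y. Subgame-perfect outcome: (Uptown, Y) with payoffs (12, 12).
Now find the simultaneous Nash equilibrium.
North Co.'s best replies: X→Downtown; Y→Uptown; Z→Midtown.
South Co.'s best replies: Uptown→Z; Midtown→Y; Downtown→X.
The unique mutual best reply is (Downtown, X), giving (15, 7).
North Co. earns 12 sequentially versus 15 at the Nash outcome: worse off.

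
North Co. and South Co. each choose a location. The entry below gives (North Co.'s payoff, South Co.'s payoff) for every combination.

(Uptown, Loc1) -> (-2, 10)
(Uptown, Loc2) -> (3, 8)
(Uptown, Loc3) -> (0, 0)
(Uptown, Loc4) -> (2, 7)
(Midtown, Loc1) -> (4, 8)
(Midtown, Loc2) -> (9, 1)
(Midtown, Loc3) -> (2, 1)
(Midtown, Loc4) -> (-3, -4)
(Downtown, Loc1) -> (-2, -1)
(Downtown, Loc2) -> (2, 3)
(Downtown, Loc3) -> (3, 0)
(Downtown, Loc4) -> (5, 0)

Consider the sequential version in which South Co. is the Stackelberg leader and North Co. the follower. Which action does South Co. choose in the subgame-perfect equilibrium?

North Co. best-responds to each possible South Co. move:
- Loc1 → North Co. plays Midtown (best of -2, 4, -2); South Co. gets 8.
- Loc2 → North Co. plays Midtown (best of 3, 9, 2); South Co. gets 1.
- Loc3 → North Co. plays Downtown (best of 0, 2, 3); South Co. gets 0.
- Loc4 → North Co. plays Downtown (best of 2, -3, 5); South Co. gets 0.
Maximizing over 8, 1, 0, 0, South Co. chooses Loc1. Subgame-perfect outcome: (Midtown, Loc1) with payoffs (4, 8).

Loc1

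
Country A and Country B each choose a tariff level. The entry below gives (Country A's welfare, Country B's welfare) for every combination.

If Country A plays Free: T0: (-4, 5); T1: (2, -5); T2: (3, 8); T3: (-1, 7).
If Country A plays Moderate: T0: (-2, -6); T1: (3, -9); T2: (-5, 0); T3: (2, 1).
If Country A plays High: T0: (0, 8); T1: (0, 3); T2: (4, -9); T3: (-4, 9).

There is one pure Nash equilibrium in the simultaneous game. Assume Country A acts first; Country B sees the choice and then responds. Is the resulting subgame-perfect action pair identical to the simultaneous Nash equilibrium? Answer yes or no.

Solve by backward induction (Country A leads).
- Free: Country B compares 5, -5, 8, 7 and picks T2; Country A would get 3.
- Moderate: Country B compares -6, -9, 0, 1 and picks T3; Country A would get 2.
- High: Country B compares 8, 3, -9, 9 and picks T3; Country A would get -4.
Maximizing over 3, 2, -4, Country A chooses Free. Subgame-perfect outcome: (Free, T2) with payoffs (3, 8).
Now find the simultaneous Nash equilibrium.
Country A's best replies: T0→High; T1→Moderate; T2→High; T3→Moderate.
Country B's best replies: Free→T2; Moderate→T3; High→T3.
Only (Moderate, T3) has each player best-responding; Nash payoffs (2, 1).
Sequential outcome (Free, T2) differs from the Nash profile (Moderate, T3).

no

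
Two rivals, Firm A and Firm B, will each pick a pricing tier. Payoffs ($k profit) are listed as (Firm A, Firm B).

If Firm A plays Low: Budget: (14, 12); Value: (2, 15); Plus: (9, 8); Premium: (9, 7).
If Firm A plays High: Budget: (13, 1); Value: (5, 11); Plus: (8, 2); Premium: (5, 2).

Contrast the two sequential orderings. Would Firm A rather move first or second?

second

If Firm A leads: Firm B's best replies are Low→Value, High→Value; Firm A's induced payoffs 2, 5; outcome (High, Value), payoffs (5, 11).
If Firm B leads: Firm A's best replies are Budget→Low, Value→High, Plus→Low, Premium→Low; Firm B's induced payoffs 12, 11, 8, 7; outcome (Low, Budget), payoffs (14, 12).
Firm A gets 5 moving first and 14 moving second, so Firm A prefers to move second.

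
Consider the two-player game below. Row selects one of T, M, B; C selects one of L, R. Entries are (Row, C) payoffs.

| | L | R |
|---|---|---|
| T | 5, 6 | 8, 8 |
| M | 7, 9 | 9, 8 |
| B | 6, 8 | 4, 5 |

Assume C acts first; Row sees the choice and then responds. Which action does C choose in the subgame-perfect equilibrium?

Solve by backward induction (C leads).
- L: Row compares 5, 7, 6 and picks M; C would get 9.
- R: Row compares 8, 9, 4 and picks M; C would get 8.
Maximizing over 9, 8, C chooses L. Subgame-perfect outcome: (M, L) with payoffs (7, 9).

L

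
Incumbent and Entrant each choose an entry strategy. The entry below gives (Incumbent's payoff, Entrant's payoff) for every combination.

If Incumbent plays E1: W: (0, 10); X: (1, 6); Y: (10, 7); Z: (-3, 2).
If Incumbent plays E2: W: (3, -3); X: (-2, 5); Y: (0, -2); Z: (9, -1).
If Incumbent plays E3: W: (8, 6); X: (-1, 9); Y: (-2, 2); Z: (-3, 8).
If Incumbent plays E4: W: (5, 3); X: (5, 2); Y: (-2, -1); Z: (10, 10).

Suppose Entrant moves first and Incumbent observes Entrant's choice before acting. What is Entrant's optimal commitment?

Backward induction with Entrant moving first.
- W → Incumbent plays E3 (best of 0, 3, 8, 5); Entrant gets 6.
- X → Incumbent plays E4 (best of 1, -2, -1, 5); Entrant gets 2.
- Y → Incumbent plays E1 (best of 10, 0, -2, -2); Entrant gets 7.
- Z → Incumbent plays E4 (best of -3, 9, -3, 10); Entrant gets 10.
Entrant's induced payoffs are 6, 2, 7, 10, so Entrant commits to Z. Subgame-perfect outcome: (E4, Z) with payoffs (10, 10).

Z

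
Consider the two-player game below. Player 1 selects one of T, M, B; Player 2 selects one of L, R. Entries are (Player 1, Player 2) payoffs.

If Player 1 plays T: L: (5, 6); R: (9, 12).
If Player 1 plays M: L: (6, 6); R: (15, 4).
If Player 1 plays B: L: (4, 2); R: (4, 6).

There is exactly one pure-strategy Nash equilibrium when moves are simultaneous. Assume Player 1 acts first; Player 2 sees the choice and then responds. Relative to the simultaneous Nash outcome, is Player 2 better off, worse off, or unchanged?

better off

Work backward from Player 2's decision.
- T: Player 2 compares 6, 12 and picks R; Player 1 would get 9.
- M: Player 2 compares 6, 4 and picks L; Player 1 would get 6.
- B: Player 2 compares 2, 6 and picks R; Player 1 would get 4.
Maximizing over 9, 6, 4, Player 1 chooses T. Subgame-perfect outcome: (T, R) with payoffs (9, 12).
Now find the simultaneous Nash equilibrium.
Player 1's best replies: L→M; R→M.
Player 2's best replies: T→R; M→L; B→R.
Only (M, L) has each player best-responding; Nash payoffs (6, 6).
Player 2 earns 12 sequentially versus 6 at the Nash outcome: better off.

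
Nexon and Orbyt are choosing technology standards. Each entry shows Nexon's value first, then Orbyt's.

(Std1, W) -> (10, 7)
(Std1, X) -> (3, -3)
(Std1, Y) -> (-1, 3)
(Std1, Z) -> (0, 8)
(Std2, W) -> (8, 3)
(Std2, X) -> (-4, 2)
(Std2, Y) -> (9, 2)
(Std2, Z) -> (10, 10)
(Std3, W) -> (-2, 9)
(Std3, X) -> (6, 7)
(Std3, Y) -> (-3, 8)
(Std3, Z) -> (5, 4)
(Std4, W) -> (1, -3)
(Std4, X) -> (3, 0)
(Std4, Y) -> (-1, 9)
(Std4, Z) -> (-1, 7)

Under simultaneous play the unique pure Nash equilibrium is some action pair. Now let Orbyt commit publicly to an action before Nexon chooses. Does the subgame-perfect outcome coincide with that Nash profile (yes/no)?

Nexon best-responds to each possible Orbyt move:
- W: Nexon compares 10, 8, -2, 1 and picks Std1; Orbyt would get 7.
- X: Nexon compares 3, -4, 6, 3 and picks Std3; Orbyt would get 7.
- Y: Nexon compares -1, 9, -3, -1 and picks Std2; Orbyt would get 2.
- Z: Nexon compares 0, 10, 5, -1 and picks Std2; Orbyt would get 10.
Maximizing over 7, 7, 2, 10, Orbyt chooses Z. Subgame-perfect outcome: (Std2, Z) with payoffs (10, 10).
For the simultaneous game, intersect best replies.
Nexon's best replies: W→Std1; X→Std3; Y→Std2; Z→Std2.
Orbyt's best replies: Std1→Z; Std2→Z; Std3→W; Std4→Y.
Only (Std2, Z) has each player best-responding; Nash payoffs (10, 10).
Sequential outcome (Std2, Z) coincides with the Nash profile (Std2, Z).

yes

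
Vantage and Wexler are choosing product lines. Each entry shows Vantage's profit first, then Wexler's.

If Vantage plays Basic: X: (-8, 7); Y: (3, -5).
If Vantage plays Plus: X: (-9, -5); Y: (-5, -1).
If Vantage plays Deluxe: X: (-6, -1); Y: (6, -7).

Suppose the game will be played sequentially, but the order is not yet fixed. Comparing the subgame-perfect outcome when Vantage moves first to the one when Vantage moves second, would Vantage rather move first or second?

If Vantage leads: Wexler's best replies are Basic→X, Plus→Y, Deluxe→X; Vantage's induced payoffs -8, -5, -6; outcome (Plus, Y), payoffs (-5, -1).
If Wexler leads: Vantage's best replies are X→Deluxe, Y→Deluxe; Wexler's induced payoffs -1, -7; outcome (Deluxe, X), payoffs (-6, -1).
Vantage gets -5 moving first and -6 moving second, so Vantage prefers to move first.

first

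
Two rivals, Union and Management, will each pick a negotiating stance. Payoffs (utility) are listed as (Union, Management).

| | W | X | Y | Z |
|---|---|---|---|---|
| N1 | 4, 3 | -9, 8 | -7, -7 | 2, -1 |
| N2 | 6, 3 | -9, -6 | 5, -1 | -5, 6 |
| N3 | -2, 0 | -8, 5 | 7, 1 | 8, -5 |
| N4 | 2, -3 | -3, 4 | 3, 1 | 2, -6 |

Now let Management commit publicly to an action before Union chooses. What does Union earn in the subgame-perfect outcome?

-3

Solve by backward induction (Management leads).
- W: Union compares 4, 6, -2, 2 and picks N2; Management would get 3.
- X: Union compares -9, -9, -8, -3 and picks N4; Management would get 4.
- Y: Union compares -7, 5, 7, 3 and picks N3; Management would get 1.
- Z: Union compares 2, -5, 8, 2 and picks N3; Management would get -5.
Management's induced payoffs are 3, 4, 1, -5, so Management commits to X. Subgame-perfect outcome: (N4, X) with payoffs (-3, 4).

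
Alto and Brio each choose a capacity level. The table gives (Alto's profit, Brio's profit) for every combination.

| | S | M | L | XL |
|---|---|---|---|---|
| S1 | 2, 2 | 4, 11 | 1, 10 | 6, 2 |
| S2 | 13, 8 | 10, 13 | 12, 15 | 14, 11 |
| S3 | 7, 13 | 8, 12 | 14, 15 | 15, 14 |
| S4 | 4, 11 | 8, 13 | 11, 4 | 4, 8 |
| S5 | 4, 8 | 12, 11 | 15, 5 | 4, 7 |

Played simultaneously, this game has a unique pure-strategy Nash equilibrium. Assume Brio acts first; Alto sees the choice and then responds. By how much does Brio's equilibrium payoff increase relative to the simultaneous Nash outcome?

3

Backward induction with Brio moving first.
- S → Alto plays S2 (best of 2, 13, 7, 4, 4); Brio gets 8.
- M → Alto plays S5 (best of 4, 10, 8, 8, 12); Brio gets 11.
- L → Alto plays S5 (best of 1, 12, 14, 11, 15); Brio gets 5.
- XL → Alto plays S3 (best of 6, 14, 15, 4, 4); Brio gets 14.
Maximizing over 8, 11, 5, 14, Brio chooses XL. Subgame-perfect outcome: (S3, XL) with payoffs (15, 14).
For the simultaneous game, intersect best replies.
Alto's best replies: S→S2; M→S5; L→S5; XL→S3.
Brio's best replies: S1→M; S2→L; S3→L; S4→M; S5→M.
The unique mutual best reply is (S5, M), giving (12, 11).
Brio's commitment gain: 14 − 11 = 3.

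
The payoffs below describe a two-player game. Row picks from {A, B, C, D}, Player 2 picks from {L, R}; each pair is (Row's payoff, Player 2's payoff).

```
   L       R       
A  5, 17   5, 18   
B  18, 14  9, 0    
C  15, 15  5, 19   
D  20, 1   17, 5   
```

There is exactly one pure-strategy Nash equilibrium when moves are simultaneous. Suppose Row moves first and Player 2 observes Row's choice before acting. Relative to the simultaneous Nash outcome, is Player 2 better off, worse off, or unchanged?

Work backward from Player 2's decision.
- A: BR = R, leader payoff 5.
- B: BR = L, leader payoff 18.
- C: BR = R, leader payoff 5.
- D: BR = R, leader payoff 17.
Maximizing over 5, 18, 5, 17, Row chooses B. Subgame-perfect outcome: (B, L) with payoffs (18, 14).
For the simultaneous game, intersect best replies.
Row's best replies: L→D; R→D.
Player 2's best replies: A→R; B→L; C→R; D→R.
The unique mutual best reply is (D, R), giving (17, 5).
Player 2 earns 14 sequentially versus 5 at the Nash outcome: better off.

better off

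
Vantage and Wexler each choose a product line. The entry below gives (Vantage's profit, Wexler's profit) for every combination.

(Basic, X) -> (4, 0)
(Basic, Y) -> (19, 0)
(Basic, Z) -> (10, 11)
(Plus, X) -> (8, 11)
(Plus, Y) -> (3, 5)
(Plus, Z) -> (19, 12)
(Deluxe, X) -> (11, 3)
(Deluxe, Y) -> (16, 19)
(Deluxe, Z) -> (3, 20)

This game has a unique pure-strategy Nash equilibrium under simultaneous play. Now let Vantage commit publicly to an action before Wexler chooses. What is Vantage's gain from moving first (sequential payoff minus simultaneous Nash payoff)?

0

Wexler best-responds to each possible Vantage move:
- Basic: BR = Z, leader payoff 10.
- Plus: BR = Z, leader payoff 19.
- Deluxe: BR = Z, leader payoff 3.
Vantage's induced payoffs are 10, 19, 3, so Vantage commits to Plus. Subgame-perfect outcome: (Plus, Z) with payoffs (19, 12).
For the simultaneous game, intersect best replies.
Vantage's best replies: X→Deluxe; Y→Basic; Z→Plus.
Wexler's best replies: Basic→Z; Plus→Z; Deluxe→Z.
The unique mutual best reply is (Plus, Z), giving (19, 12).
Vantage's commitment gain: 19 − 19 = 0.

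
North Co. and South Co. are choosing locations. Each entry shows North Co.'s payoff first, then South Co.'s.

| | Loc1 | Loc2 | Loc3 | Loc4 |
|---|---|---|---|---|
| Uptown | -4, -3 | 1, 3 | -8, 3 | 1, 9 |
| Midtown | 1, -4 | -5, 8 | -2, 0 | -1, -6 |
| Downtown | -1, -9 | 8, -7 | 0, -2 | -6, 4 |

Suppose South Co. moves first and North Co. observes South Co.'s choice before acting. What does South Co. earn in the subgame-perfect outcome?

Backward induction with South Co. moving first.
- Loc1: BR = Midtown, leader payoff -4.
- Loc2: BR = Downtown, leader payoff -7.
- Loc3: BR = Downtown, leader payoff -2.
- Loc4: BR = Uptown, leader payoff 9.
Among -4, -7, -2, 9, the best is 9 at Loc4. Subgame-perfect outcome: (Uptown, Loc4) with payoffs (1, 9).

9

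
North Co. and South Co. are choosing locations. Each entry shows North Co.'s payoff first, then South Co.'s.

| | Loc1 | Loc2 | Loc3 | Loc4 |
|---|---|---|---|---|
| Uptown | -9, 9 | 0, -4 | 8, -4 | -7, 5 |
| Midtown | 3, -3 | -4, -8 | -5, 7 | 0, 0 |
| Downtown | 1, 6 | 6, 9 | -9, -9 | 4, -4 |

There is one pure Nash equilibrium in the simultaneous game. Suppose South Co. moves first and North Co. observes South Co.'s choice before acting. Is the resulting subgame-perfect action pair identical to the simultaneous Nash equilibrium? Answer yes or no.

Backward induction with South Co. moving first.
- Loc1 → North Co. plays Midtown (best of -9, 3, 1); South Co. gets -3.
- Loc2 → North Co. plays Downtown (best of 0, -4, 6); South Co. gets 9.
- Loc3 → North Co. plays Uptown (best of 8, -5, -9); South Co. gets -4.
- Loc4 → North Co. plays Downtown (best of -7, 0, 4); South Co. gets -4.
Maximizing over -3, 9, -4, -4, South Co. chooses Loc2. Subgame-perfect outcome: (Downtown, Loc2) with payoffs (6, 9).
Under simultaneous play:
North Co.'s best replies: Loc1→Midtown; Loc2→Downtown; Loc3→Uptown; Loc4→Downtown.
South Co.'s best replies: Uptown→Loc1; Midtown→Loc3; Downtown→Loc2.
Only (Downtown, Loc2) has each player best-responding; Nash payoffs (6, 9).
Sequential outcome (Downtown, Loc2) coincides with the Nash profile (Downtown, Loc2).

yes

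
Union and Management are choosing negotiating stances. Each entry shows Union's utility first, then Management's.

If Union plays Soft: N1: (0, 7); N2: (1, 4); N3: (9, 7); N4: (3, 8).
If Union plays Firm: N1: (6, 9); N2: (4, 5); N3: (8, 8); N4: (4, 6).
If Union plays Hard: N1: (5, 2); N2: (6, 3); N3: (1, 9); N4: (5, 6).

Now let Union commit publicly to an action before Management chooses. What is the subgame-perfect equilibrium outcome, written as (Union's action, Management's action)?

Management best-responds to each possible Union move:
- Soft: BR = N4, leader payoff 3.
- Firm: BR = N1, leader payoff 6.
- Hard: BR = N3, leader payoff 1.
Union's induced payoffs are 3, 6, 1, so Union commits to Firm. Subgame-perfect outcome: (Firm, N1) with payoffs (6, 9).

(Firm, N1)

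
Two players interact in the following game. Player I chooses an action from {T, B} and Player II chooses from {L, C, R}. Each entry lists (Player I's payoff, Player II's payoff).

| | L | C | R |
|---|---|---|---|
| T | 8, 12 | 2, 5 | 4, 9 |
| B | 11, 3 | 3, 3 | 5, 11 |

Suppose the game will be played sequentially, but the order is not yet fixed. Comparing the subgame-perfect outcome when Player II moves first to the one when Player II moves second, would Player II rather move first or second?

second

If Player I leads: Player II's best replies are T→L, B→R; Player I's induced payoffs 8, 5; outcome (T, L), payoffs (8, 12).
If Player II leads: Player I's best replies are L→B, C→B, R→B; Player II's induced payoffs 3, 3, 11; outcome (B, R), payoffs (5, 11).
Player II gets 11 moving first and 12 moving second, so Player II prefers to move second.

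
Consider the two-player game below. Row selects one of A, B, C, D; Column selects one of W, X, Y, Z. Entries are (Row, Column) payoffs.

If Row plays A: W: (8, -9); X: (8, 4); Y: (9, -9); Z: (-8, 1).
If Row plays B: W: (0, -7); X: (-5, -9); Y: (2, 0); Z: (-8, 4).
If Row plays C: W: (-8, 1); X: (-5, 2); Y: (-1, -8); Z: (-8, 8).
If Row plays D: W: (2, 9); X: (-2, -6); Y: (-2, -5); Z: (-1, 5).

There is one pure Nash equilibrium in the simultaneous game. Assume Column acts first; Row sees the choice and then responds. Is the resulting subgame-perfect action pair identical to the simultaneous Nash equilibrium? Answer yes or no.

no

Row best-responds to each possible Column move:
- W: Row compares 8, 0, -8, 2 and picks A; Column would get -9.
- X: Row compares 8, -5, -5, -2 and picks A; Column would get 4.
- Y: Row compares 9, 2, -1, -2 and picks A; Column would get -9.
- Z: Row compares -8, -8, -8, -1 and picks D; Column would get 5.
Among -9, 4, -9, 5, the best is 5 at Z. Subgame-perfect outcome: (D, Z) with payoffs (-1, 5).
For the simultaneous game, intersect best replies.
Row's best replies: W→A; X→A; Y→A; Z→D.
Column's best replies: A→X; B→Z; C→Z; D→W.
The unique mutual best reply is (A, X), giving (8, 4).
Sequential outcome (D, Z) differs from the Nash profile (A, X).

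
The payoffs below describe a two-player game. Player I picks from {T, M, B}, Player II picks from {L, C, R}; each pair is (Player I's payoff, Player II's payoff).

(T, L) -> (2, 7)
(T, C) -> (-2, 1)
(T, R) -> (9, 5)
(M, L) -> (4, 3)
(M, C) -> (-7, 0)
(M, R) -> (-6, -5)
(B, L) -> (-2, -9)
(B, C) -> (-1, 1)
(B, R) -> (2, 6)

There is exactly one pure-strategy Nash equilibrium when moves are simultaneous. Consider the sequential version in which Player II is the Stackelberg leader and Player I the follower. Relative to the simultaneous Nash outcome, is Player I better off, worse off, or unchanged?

Backward induction with Player II moving first.
- L: BR = M, leader payoff 3.
- C: BR = B, leader payoff 1.
- R: BR = T, leader payoff 5.
Among 3, 1, 5, the best is 5 at R. Subgame-perfect outcome: (T, R) with payoffs (9, 5).
Now find the simultaneous Nash equilibrium.
Player I's best replies: L→M; C→B; R→T.
Player II's best replies: T→L; M→L; B→R.
Only (M, L) has each player best-responding; Nash payoffs (4, 3).
Player I earns 9 sequentially versus 4 at the Nash outcome: better off.

better off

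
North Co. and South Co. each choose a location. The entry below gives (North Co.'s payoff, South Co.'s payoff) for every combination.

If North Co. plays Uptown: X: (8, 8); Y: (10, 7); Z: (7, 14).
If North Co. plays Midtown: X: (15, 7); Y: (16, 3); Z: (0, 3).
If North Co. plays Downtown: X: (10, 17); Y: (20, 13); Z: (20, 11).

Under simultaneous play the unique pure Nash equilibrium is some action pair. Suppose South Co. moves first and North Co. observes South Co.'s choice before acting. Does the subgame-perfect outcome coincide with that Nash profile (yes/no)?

Work backward from North Co.'s decision.
- X → North Co. plays Midtown (best of 8, 15, 10); South Co. gets 7.
- Y → North Co. plays Downtown (best of 10, 16, 20); South Co. gets 13.
- Z → North Co. plays Downtown (best of 7, 0, 20); South Co. gets 11.
Maximizing over 7, 13, 11, South Co. chooses Y. Subgame-perfect outcome: (Downtown, Y) with payoffs (20, 13).
Now find the simultaneous Nash equilibrium.
North Co.'s best replies: X→Midtown; Y→Downtown; Z→Downtown.
South Co.'s best replies: Uptown→Z; Midtown→X; Downtown→X.
Only (Midtown, X) has each player best-responding; Nash payoffs (15, 7).
Sequential outcome (Downtown, Y) differs from the Nash profile (Midtown, X).

no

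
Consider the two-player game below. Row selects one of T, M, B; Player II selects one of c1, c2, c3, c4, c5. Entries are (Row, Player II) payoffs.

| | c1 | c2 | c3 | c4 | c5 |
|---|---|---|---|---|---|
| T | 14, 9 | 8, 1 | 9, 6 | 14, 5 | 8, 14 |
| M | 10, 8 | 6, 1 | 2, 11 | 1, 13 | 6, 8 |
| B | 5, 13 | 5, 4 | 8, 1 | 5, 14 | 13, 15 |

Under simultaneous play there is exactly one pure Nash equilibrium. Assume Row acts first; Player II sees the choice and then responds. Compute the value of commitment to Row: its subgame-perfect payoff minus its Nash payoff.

0

Solve by backward induction (Row leads).
- T: BR = c5, leader payoff 8.
- M: BR = c4, leader payoff 1.
- B: BR = c5, leader payoff 13.
Row's induced payoffs are 8, 1, 13, so Row commits to B. Subgame-perfect outcome: (B, c5) with payoffs (13, 15).
Now find the simultaneous Nash equilibrium.
Row's best replies: c1→T; c2→T; c3→T; c4→T; c5→B.
Player II's best replies: T→c5; M→c4; B→c5.
Only (B, c5) has each player best-responding; Nash payoffs (13, 15).
Row's commitment gain: 13 − 13 = 0.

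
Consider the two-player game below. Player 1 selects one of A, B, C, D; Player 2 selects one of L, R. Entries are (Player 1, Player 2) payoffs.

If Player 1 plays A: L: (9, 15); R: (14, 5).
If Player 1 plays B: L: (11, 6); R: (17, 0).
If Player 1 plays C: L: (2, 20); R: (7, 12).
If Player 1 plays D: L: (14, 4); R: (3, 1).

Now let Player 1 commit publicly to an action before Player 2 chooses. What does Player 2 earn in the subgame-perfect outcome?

Work backward from Player 2's decision.
- A: BR = L, leader payoff 9.
- B: BR = L, leader payoff 11.
- C: BR = L, leader payoff 2.
- D: BR = L, leader payoff 14.
Among 9, 11, 2, 14, the best is 14 at D. Subgame-perfect outcome: (D, L) with payoffs (14, 4).

4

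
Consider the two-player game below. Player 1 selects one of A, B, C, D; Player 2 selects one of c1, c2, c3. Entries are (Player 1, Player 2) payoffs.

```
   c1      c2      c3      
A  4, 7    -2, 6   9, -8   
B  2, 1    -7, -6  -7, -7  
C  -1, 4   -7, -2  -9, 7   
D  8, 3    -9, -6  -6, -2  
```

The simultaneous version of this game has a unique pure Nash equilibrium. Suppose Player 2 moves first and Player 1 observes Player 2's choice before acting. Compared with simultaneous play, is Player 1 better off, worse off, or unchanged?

worse off

Backward induction with Player 2 moving first.
- c1: Player 1 compares 4, 2, -1, 8 and picks D; Player 2 would get 3.
- c2: Player 1 compares -2, -7, -7, -9 and picks A; Player 2 would get 6.
- c3: Player 1 compares 9, -7, -9, -6 and picks A; Player 2 would get -8.
Among 3, 6, -8, the best is 6 at c2. Subgame-perfect outcome: (A, c2) with payoffs (-2, 6).
For the simultaneous game, intersect best replies.
Player 1's best replies: c1→D; c2→A; c3→A.
Player 2's best replies: A→c1; B→c1; C→c3; D→c1.
The unique mutual best reply is (D, c1), giving (8, 3).
Player 1 earns -2 sequentially versus 8 at the Nash outcome: worse off.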